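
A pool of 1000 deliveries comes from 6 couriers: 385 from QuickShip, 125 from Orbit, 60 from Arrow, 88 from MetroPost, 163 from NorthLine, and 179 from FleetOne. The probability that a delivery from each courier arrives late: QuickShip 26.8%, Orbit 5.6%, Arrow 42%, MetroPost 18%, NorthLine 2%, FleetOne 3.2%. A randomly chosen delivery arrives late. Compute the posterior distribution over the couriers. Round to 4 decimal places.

QuickShip 0.6440, Orbit 0.0437, Arrow 0.1573, MetroPost 0.0989, NorthLine 0.0203, FleetOne 0.0358

Prior × likelihood for each hypothesis:
  QuickShip: 0.385 × 0.268 = 0.10318
  Orbit: 0.125 × 0.056 = 0.007
  Arrow: 0.06 × 0.42 = 0.0252
  MetroPost: 0.088 × 0.18 = 0.01584
  NorthLine: 0.163 × 0.02 = 0.00326
  FleetOne: 0.179 × 0.032 = 0.005728
Normalizing constant = 0.160208.
P(QuickShip | late) = 0.10318/0.160208 ≈ 0.6440
P(Orbit | late) = 0.007/0.160208 ≈ 0.0437
P(Arrow | late) = 0.0252/0.160208 ≈ 0.1573
P(MetroPost | late) = 0.01584/0.160208 ≈ 0.0989
P(NorthLine | late) = 0.00326/0.160208 ≈ 0.0203
P(FleetOne | late) = 0.005728/0.160208 ≈ 0.0358
(Check: 0.6440+0.0437+0.1573+0.0989+0.0203+0.0358 = 1.0000.)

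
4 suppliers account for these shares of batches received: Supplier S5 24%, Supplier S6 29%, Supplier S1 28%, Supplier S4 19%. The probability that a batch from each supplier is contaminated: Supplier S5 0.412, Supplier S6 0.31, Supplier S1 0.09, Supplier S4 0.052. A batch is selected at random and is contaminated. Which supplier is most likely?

Supplier S5

By Bayes' rule, posterior ∝ prior × likelihood:
  Supplier S5: 0.24 × 0.412 = 0.09888
  Supplier S6: 0.29 × 0.31 = 0.0899
  Supplier S1: 0.28 × 0.09 = 0.0252
  Supplier S4: 0.19 × 0.052 = 0.00988
Total = 0.22386.
Largest term belongs to Supplier S5, so Supplier S5 is most probable.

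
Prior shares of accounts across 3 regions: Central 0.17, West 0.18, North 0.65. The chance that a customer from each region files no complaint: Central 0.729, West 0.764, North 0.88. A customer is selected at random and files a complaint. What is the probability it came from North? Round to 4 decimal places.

0.4683

Taking complements, P(complaint | each) = Central 0.271, West 0.236, North 0.12.
Unnormalized posteriors (prior × likelihood):
  Central: 0.17 × 0.271 = 0.04607
  West: 0.18 × 0.236 = 0.04248
  North: 0.65 × 0.12 = 0.078
Total = 0.16655.
P(North | evidence) = 0.078 / 0.16655 ≈ 0.4683.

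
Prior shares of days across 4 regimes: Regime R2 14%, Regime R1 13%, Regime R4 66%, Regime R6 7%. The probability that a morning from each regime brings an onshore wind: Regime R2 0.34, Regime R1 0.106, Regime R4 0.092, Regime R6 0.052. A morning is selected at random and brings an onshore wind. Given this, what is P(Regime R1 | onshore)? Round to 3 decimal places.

Unnormalized posteriors (prior × likelihood):
  Regime R2: 0.14 × 0.34 = 0.0476
  Regime R1: 0.13 × 0.106 = 0.01378
  Regime R4: 0.66 × 0.092 = 0.06072
  Regime R6: 0.07 × 0.052 = 0.00364
Total = 0.12574.
P(Regime R1 | evidence) = 0.01378 / 0.12574 ≈ 0.110.

0.110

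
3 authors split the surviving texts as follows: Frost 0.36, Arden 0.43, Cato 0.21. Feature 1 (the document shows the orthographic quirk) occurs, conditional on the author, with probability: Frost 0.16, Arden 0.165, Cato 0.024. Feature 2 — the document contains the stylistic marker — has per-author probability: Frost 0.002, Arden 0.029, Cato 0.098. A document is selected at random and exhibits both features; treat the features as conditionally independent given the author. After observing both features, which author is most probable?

Arden

Compute prior × likelihood for every hypothesis:
  Frost: 0.36 × 0.16 × 0.002 = 0.0001152
  Arden: 0.43 × 0.165 × 0.029 = 0.00205755
  Cato: 0.21 × 0.024 × 0.098 = 0.00049392
Normalizing constant = 0.00266667.
Largest term belongs to Arden, so Arden is most probable.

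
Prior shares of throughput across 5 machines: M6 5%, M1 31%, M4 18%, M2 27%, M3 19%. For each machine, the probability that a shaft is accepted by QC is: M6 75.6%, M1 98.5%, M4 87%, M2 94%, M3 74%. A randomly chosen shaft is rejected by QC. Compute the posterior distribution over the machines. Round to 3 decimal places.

Taking complements, P(rejected | each) = M6 0.244, M1 0.015, M4 0.13, M2 0.06, M3 0.26.
Unnormalized posteriors (prior × likelihood):
  M6: 0.05 × 0.244 = 0.0122
  M1: 0.31 × 0.015 = 0.00465
  M4: 0.18 × 0.13 = 0.0234
  M2: 0.27 × 0.06 = 0.0162
  M3: 0.19 × 0.26 = 0.0494
Normalizing constant = 0.10585.
P(M6 | rejected) = 0.0122/0.10585 ≈ 0.115
P(M1 | rejected) = 0.00465/0.10585 ≈ 0.044
P(M4 | rejected) = 0.0234/0.10585 ≈ 0.221
P(M2 | rejected) = 0.0162/0.10585 ≈ 0.153
P(M3 | rejected) = 0.0494/0.10585 ≈ 0.467

M6 0.115, M1 0.044, M4 0.221, M2 0.153, M3 0.467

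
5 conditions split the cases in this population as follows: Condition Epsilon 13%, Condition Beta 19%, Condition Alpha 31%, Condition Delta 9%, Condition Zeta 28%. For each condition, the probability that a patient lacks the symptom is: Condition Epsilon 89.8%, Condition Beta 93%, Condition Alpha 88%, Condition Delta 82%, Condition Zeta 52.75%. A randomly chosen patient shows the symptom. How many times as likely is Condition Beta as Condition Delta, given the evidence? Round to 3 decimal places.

0.821

Taking complements, P(symptomatic | each) = Condition Epsilon 0.102, Condition Beta 0.07, Condition Alpha 0.12, Condition Delta 0.18, Condition Zeta 0.4725.
Prior × likelihood for each hypothesis:
  Condition Epsilon: 0.13 × 0.102 = 0.01326
  Condition Beta: 0.19 × 0.07 = 0.0133
  Condition Alpha: 0.31 × 0.12 = 0.0372
  Condition Delta: 0.09 × 0.18 = 0.0162
  Condition Zeta: 0.28 × 0.4725 = 0.1323
Normalizing constant = 0.21226.
The ratio is 0.0133 / 0.0162 (the normalizer cancels) = 0.821.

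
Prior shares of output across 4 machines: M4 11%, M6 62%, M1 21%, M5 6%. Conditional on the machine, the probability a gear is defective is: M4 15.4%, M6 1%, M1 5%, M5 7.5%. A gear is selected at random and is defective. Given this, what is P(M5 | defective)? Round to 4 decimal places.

0.1180

Unnormalized posteriors (prior × likelihood):
  M4: 0.11 × 0.154 = 0.01694
  M6: 0.62 × 0.01 = 0.0062
  M1: 0.21 × 0.05 = 0.0105
  M5: 0.06 × 0.075 = 0.0045
Sum = 0.03814.
P(M5 | evidence) = 0.0045 / 0.03814 ≈ 0.1180.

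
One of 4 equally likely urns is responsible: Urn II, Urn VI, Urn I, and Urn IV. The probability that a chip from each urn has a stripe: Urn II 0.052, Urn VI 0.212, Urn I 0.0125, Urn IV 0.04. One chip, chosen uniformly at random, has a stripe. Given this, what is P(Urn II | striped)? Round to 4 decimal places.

0.1643

Since the prior is uniform, the posterior is proportional to the likelihood:
  Urn II: 0.052
  Urn VI: 0.212
  Urn I: 0.0125
  Urn IV: 0.04
Normalizing constant = 0.3165.
P(Urn II | evidence) = 0.052 / 0.3165 ≈ 0.1643.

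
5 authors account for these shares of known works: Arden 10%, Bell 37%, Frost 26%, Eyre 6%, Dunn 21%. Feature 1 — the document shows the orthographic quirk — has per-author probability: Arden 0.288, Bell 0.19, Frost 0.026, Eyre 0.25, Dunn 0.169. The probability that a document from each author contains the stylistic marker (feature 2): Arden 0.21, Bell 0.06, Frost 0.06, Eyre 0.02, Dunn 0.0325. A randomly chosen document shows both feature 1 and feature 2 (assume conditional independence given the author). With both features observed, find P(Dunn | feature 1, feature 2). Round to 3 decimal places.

0.095

Unnormalized posteriors (prior × likelihood):
  Arden: 0.1 × 0.288 × 0.21 = 0.006048
  Bell: 0.37 × 0.19 × 0.06 = 0.004218
  Frost: 0.26 × 0.026 × 0.06 = 0.0004056
  Eyre: 0.06 × 0.25 × 0.02 = 0.0003
  Dunn: 0.21 × 0.169 × 0.0325 = 0.001153425
Normalizing constant = 0.012125025.
P(Dunn | evidence) = 0.001153425 / 0.012125025 ≈ 0.095.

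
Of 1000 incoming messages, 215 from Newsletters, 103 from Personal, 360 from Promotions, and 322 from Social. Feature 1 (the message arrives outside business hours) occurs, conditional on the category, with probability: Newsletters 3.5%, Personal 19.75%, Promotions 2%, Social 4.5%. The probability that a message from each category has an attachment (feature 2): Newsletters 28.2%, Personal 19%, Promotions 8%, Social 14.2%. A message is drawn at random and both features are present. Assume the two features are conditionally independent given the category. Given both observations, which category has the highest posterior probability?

Personal

By Bayes' rule, posterior ∝ prior × likelihood:
  Newsletters: 0.215 × 0.035 × 0.282 = 0.00212205
  Personal: 0.103 × 0.1975 × 0.19 = 0.003865075
  Promotions: 0.36 × 0.02 × 0.08 = 0.000576
  Social: 0.322 × 0.045 × 0.142 = 0.00205758
Sum = 0.008620705.
Largest term belongs to Personal, so Personal is most probable.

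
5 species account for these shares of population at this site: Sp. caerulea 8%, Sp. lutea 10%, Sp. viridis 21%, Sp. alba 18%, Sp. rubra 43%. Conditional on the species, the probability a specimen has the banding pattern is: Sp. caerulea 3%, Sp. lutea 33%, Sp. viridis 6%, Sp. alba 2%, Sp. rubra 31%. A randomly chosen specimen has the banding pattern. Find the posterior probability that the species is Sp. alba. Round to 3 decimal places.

Compute prior × likelihood for every hypothesis:
  Sp. caerulea: 0.08 × 0.03 = 0.0024
  Sp. lutea: 0.1 × 0.33 = 0.033
  Sp. viridis: 0.21 × 0.06 = 0.0126
  Sp. alba: 0.18 × 0.02 = 0.0036
  Sp. rubra: 0.43 × 0.31 = 0.1333
Sum = 0.1849.
P(Sp. alba | evidence) = 0.0036 / 0.1849 ≈ 0.019.

0.019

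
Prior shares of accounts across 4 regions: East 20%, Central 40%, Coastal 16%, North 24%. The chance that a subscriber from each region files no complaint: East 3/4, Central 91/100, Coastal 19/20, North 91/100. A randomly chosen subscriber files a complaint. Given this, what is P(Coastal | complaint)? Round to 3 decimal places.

0.069

Taking complements, P(complaint | each) = East 0.25, Central 0.09, Coastal 0.05, North 0.09.
Unnormalized posteriors (prior × likelihood):
  East: 0.2 × 0.25 = 0.05
  Central: 0.4 × 0.09 = 0.036
  Coastal: 0.16 × 0.05 = 0.008
  North: 0.24 × 0.09 = 0.0216
Sum = 0.1156.
P(Coastal | evidence) = 0.008 / 0.1156 ≈ 0.069.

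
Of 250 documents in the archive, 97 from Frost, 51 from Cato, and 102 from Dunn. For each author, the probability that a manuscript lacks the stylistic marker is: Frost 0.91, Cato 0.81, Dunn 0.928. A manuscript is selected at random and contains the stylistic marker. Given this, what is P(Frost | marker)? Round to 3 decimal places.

0.339

Taking complements, P(marker | each) = Frost 0.09, Cato 0.19, Dunn 0.072.
By Bayes' rule, posterior ∝ prior × likelihood:
  Frost: 0.388 × 0.09 = 0.03492
  Cato: 0.204 × 0.19 = 0.03876
  Dunn: 0.408 × 0.072 = 0.029376
Sum = 0.103056.
P(Frost | evidence) = 0.03492 / 0.103056 ≈ 0.339.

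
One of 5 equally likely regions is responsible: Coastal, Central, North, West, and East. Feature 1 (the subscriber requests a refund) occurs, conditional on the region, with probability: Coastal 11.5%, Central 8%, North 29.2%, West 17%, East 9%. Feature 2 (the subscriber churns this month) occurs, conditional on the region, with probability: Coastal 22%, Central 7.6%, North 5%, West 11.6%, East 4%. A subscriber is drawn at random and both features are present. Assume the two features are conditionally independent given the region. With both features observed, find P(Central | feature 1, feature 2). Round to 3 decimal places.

Since the prior is uniform, the posterior is proportional to the likelihood:
  Coastal: 0.115 × 0.22 = 0.0253
  Central: 0.08 × 0.076 = 0.00608
  North: 0.292 × 0.05 = 0.0146
  West: 0.17 × 0.116 = 0.01972
  East: 0.09 × 0.04 = 0.0036
Sum = 0.0693.
P(Central | evidence) = 0.00608 / 0.0693 ≈ 0.088.

0.088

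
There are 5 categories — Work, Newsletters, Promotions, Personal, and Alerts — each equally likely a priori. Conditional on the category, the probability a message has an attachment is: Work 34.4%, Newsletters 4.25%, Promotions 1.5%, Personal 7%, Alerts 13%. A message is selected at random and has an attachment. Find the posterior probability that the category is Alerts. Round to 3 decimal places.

With a uniform prior (1/5 each), posterior ∝ likelihood:
  Work: 0.344
  Newsletters: 0.0425
  Promotions: 0.015
  Personal: 0.07
  Alerts: 0.13
Total = 0.6015.
P(Alerts | evidence) = 0.13 / 0.6015 ≈ 0.216.

0.216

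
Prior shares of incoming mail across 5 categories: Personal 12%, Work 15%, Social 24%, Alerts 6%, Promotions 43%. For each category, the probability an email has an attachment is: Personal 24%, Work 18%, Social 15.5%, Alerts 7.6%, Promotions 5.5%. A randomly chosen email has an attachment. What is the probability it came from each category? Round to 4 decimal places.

By Bayes' rule, posterior ∝ prior × likelihood:
  Personal: 0.12 × 0.24 = 0.0288
  Work: 0.15 × 0.18 = 0.027
  Social: 0.24 × 0.155 = 0.0372
  Alerts: 0.06 × 0.076 = 0.00456
  Promotions: 0.43 × 0.055 = 0.02365
Normalizing constant = 0.12121.
P(Personal | attachment) = 0.0288/0.12121 ≈ 0.2376
P(Work | attachment) = 0.027/0.12121 ≈ 0.2228
P(Social | attachment) = 0.0372/0.12121 ≈ 0.3069
P(Alerts | attachment) = 0.00456/0.12121 ≈ 0.0376
P(Promotions | attachment) = 0.02365/0.12121 ≈ 0.1951
(Check: 0.2376+0.2228+0.3069+0.0376+0.1951 = 1.0000.)

Personal 0.2376, Work 0.2228, Social 0.3069, Alerts 0.0376, Promotions 0.1951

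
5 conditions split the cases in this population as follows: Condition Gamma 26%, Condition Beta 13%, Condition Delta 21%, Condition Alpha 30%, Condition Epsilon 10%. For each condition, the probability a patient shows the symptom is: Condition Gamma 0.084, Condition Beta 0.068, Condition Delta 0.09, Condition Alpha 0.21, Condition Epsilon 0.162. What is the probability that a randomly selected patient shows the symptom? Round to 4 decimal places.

Prior × likelihood for each hypothesis:
  Condition Gamma: 0.26 × 0.084 = 0.02184
  Condition Beta: 0.13 × 0.068 = 0.00884
  Condition Delta: 0.21 × 0.09 = 0.0189
  Condition Alpha: 0.3 × 0.21 = 0.063
  Condition Epsilon: 0.1 × 0.162 = 0.0162
P(symptomatic) = 0.02184 + 0.00884 + 0.0189 + 0.063 + 0.0162 = 0.12878 → 0.1288.

0.1288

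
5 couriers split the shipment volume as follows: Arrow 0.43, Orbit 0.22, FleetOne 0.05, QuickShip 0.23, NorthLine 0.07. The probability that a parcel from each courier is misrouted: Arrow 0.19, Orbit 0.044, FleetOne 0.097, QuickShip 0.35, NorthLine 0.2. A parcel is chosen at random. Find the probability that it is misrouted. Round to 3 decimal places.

0.191

By Bayes' rule, posterior ∝ prior × likelihood:
  Arrow: 0.43 × 0.19 = 0.0817
  Orbit: 0.22 × 0.044 = 0.00968
  FleetOne: 0.05 × 0.097 = 0.00485
  QuickShip: 0.23 × 0.35 = 0.0805
  NorthLine: 0.07 × 0.2 = 0.014
P(misrouted) = 0.0817 + 0.00968 + 0.00485 + 0.0805 + 0.014 = 0.19073 → 0.191.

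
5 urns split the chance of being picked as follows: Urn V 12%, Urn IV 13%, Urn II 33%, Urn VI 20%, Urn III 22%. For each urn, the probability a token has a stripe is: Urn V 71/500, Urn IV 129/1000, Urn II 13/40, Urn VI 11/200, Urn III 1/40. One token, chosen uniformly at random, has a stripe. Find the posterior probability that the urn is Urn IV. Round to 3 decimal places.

0.106

Prior × likelihood for each hypothesis:
  Urn V: 0.12 × 0.142 = 0.01704
  Urn IV: 0.13 × 0.129 = 0.01677
  Urn II: 0.33 × 0.325 = 0.10725
  Urn VI: 0.2 × 0.055 = 0.011
  Urn III: 0.22 × 0.025 = 0.0055
Total = 0.15756.
P(Urn IV | evidence) = 0.01677 / 0.15756 ≈ 0.106.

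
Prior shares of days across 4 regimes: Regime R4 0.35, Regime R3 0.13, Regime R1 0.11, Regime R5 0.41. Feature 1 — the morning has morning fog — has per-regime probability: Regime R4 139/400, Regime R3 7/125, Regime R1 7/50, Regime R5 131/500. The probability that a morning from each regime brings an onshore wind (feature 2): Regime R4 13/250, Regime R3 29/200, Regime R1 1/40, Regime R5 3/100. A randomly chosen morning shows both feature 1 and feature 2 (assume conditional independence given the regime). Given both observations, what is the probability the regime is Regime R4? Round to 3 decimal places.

0.576

Compute prior × likelihood for every hypothesis:
  Regime R4: 0.35 × 0.3475 × 0.052 = 0.0063245
  Regime R3: 0.13 × 0.056 × 0.145 = 0.0010556
  Regime R1: 0.11 × 0.14 × 0.025 = 0.000385
  Regime R5: 0.41 × 0.262 × 0.03 = 0.0032226
Sum = 0.0109877.
P(Regime R4 | evidence) = 0.0063245 / 0.0109877 ≈ 0.576.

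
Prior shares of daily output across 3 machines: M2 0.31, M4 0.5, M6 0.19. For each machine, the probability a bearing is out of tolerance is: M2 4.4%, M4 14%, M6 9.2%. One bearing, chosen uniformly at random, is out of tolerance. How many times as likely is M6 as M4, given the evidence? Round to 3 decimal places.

Prior × likelihood for each hypothesis:
  M2: 0.31 × 0.044 = 0.01364
  M4: 0.5 × 0.14 = 0.07
  M6: 0.19 × 0.092 = 0.01748
Normalizing constant = 0.10112.
The ratio is 0.01748 / 0.07 (the normalizer cancels) = 0.250.

0.250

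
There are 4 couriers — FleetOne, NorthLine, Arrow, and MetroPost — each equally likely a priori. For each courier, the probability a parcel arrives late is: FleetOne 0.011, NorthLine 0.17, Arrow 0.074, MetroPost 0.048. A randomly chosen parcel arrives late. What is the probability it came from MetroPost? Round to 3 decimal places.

0.158

Since the prior is uniform, the posterior is proportional to the likelihood:
  FleetOne: 0.011
  NorthLine: 0.17
  Arrow: 0.074
  MetroPost: 0.048
Sum = 0.303.
P(MetroPost | evidence) = 0.048 / 0.303 ≈ 0.158.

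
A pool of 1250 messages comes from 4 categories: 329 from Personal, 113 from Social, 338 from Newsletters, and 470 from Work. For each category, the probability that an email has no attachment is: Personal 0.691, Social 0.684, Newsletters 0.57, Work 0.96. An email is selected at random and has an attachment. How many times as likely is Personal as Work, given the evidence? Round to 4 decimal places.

5.4075

Taking complements, P(attachment | each) = Personal 0.309, Social 0.316, Newsletters 0.43, Work 0.04.
Compute prior × likelihood for every hypothesis:
  Personal: 0.2632 × 0.309 = 0.0813288
  Social: 0.0904 × 0.316 = 0.0285664
  Newsletters: 0.2704 × 0.43 = 0.116272
  Work: 0.376 × 0.04 = 0.01504
Sum = 0.2412072.
The ratio is 0.0813288 / 0.01504 (the normalizer cancels) = 5.4075.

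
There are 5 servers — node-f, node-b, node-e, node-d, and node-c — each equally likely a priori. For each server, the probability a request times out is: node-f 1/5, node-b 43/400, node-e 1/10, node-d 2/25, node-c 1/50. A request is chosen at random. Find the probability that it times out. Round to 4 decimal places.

Since the prior is uniform, the posterior is proportional to the likelihood:
  node-f: 0.2
  node-b: 0.1075
  node-e: 0.1
  node-d: 0.08
  node-c: 0.02
P(timeout) = (1/5) × (0.2 + 0.1075 + 0.1 + 0.08 + 0.02) = 0.5075/5 ≈ 0.1015.

0.1015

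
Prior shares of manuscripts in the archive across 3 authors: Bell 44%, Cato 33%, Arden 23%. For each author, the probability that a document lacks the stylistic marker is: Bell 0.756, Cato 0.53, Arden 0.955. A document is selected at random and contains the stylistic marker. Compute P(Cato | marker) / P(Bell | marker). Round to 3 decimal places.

1.445

Taking complements, P(marker | each) = Bell 0.244, Cato 0.47, Arden 0.045.
Compute prior × likelihood for every hypothesis:
  Bell: 0.44 × 0.244 = 0.10736
  Cato: 0.33 × 0.47 = 0.1551
  Arden: 0.23 × 0.045 = 0.01035
Total = 0.27281.
The ratio is 0.1551 / 0.10736 (the normalizer cancels) = 1.445.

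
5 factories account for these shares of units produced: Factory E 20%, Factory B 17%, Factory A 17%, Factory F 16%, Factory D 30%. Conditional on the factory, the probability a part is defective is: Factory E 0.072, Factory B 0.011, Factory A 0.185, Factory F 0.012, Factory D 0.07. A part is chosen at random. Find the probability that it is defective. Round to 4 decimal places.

Compute prior × likelihood for every hypothesis:
  Factory E: 0.2 × 0.072 = 0.0144
  Factory B: 0.17 × 0.011 = 0.00187
  Factory A: 0.17 × 0.185 = 0.03145
  Factory F: 0.16 × 0.012 = 0.00192
  Factory D: 0.3 × 0.07 = 0.021
P(defective) = 0.0144 + 0.00187 + 0.03145 + 0.00192 + 0.021 = 0.07064 → 0.0706.

0.0706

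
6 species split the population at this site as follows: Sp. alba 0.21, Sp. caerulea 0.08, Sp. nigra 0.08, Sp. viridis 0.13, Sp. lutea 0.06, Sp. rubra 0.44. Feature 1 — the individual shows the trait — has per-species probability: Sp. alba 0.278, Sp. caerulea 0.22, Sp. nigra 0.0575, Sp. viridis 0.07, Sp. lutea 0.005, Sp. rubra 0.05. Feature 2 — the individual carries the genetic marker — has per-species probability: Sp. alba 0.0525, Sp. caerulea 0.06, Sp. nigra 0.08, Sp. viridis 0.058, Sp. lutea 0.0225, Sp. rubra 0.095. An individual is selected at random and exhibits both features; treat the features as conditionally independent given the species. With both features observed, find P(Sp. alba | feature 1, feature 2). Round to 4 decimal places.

Unnormalized posteriors (prior × likelihood):
  Sp. alba: 0.21 × 0.278 × 0.0525 = 0.00306495
  Sp. caerulea: 0.08 × 0.22 × 0.06 = 0.001056
  Sp. nigra: 0.08 × 0.0575 × 0.08 = 0.000368
  Sp. viridis: 0.13 × 0.07 × 0.058 = 0.0005278
  Sp. lutea: 0.06 × 0.005 × 0.0225 = 0.00000675
  Sp. rubra: 0.44 × 0.05 × 0.095 = 0.00209
Total = 0.0071135.
P(Sp. alba | evidence) = 0.00306495 / 0.0071135 ≈ 0.4309.

0.4309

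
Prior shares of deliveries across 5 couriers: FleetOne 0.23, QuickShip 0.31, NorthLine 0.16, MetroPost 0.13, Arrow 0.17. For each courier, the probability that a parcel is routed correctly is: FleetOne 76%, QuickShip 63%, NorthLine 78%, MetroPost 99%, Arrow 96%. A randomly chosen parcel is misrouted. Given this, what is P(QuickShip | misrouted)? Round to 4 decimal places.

0.5380

Taking complements, P(misrouted | each) = FleetOne 0.24, QuickShip 0.37, NorthLine 0.22, MetroPost 0.01, Arrow 0.04.
By Bayes' rule, posterior ∝ prior × likelihood:
  FleetOne: 0.23 × 0.24 = 0.0552
  QuickShip: 0.31 × 0.37 = 0.1147
  NorthLine: 0.16 × 0.22 = 0.0352
  MetroPost: 0.13 × 0.01 = 0.0013
  Arrow: 0.17 × 0.04 = 0.0068
Sum = 0.2132.
P(QuickShip | evidence) = 0.1147 / 0.2132 ≈ 0.5380.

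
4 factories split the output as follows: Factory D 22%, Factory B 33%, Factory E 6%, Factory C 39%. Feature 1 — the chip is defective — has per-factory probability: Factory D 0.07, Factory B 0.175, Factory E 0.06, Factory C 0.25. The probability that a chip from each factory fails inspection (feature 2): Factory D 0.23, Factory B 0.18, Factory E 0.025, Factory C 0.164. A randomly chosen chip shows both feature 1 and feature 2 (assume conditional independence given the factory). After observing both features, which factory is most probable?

Factory C

Compute prior × likelihood for every hypothesis:
  Factory D: 0.22 × 0.07 × 0.23 = 0.003542
  Factory B: 0.33 × 0.175 × 0.18 = 0.010395
  Factory E: 0.06 × 0.06 × 0.025 = 0.00009
  Factory C: 0.39 × 0.25 × 0.164 = 0.01599
Total = 0.030017.
Largest term belongs to Factory C, so Factory C is most probable.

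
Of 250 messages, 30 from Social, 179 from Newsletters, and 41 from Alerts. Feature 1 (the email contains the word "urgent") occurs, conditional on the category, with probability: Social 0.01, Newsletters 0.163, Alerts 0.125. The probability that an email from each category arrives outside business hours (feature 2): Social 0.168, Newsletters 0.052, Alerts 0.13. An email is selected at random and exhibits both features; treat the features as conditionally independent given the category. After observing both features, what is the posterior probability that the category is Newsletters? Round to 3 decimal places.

By Bayes' rule, posterior ∝ prior × likelihood:
  Social: 0.12 × 0.01 × 0.168 = 0.0002016
  Newsletters: 0.716 × 0.163 × 0.052 = 0.006068816
  Alerts: 0.164 × 0.125 × 0.13 = 0.002665
Total = 0.008935416.
P(Newsletters | evidence) = 0.006068816 / 0.008935416 ≈ 0.679.

0.679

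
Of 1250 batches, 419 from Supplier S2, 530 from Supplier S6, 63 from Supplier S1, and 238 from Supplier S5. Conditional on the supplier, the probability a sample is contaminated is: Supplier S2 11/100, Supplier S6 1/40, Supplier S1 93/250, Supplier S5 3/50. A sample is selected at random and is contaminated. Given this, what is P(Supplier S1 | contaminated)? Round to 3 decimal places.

Prior × likelihood for each hypothesis:
  Supplier S2: 0.3352 × 0.11 = 0.036872
  Supplier S6: 0.424 × 0.025 = 0.0106
  Supplier S1: 0.0504 × 0.372 = 0.0187488
  Supplier S5: 0.1904 × 0.06 = 0.011424
Normalizing constant = 0.0776448.
P(Supplier S1 | evidence) = 0.0187488 / 0.0776448 ≈ 0.241.

0.241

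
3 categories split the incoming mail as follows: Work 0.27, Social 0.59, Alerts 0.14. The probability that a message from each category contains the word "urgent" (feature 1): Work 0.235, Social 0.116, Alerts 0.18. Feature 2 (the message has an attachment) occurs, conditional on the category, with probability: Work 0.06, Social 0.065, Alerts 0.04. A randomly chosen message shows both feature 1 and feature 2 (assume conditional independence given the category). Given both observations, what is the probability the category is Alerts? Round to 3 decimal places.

Prior × likelihood for each hypothesis:
  Work: 0.27 × 0.235 × 0.06 = 0.003807
  Social: 0.59 × 0.116 × 0.065 = 0.0044486
  Alerts: 0.14 × 0.18 × 0.04 = 0.001008
Sum = 0.0092636.
P(Alerts | evidence) = 0.001008 / 0.0092636 ≈ 0.109.

0.109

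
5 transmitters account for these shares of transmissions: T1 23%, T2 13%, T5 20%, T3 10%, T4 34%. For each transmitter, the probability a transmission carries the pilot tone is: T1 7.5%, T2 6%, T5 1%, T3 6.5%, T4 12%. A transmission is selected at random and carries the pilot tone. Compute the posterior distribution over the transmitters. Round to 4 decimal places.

T1 0.2320, T2 0.1049, T5 0.0269, T3 0.0874, T4 0.5488

Compute prior × likelihood for every hypothesis:
  T1: 0.23 × 0.075 = 0.01725
  T2: 0.13 × 0.06 = 0.0078
  T5: 0.2 × 0.01 = 0.002
  T3: 0.1 × 0.065 = 0.0065
  T4: 0.34 × 0.12 = 0.0408
Normalizing constant = 0.07435.
P(T1 | pilot) = 0.01725/0.07435 ≈ 0.2320
P(T2 | pilot) = 0.0078/0.07435 ≈ 0.1049
P(T5 | pilot) = 0.002/0.07435 ≈ 0.0269
P(T3 | pilot) = 0.0065/0.07435 ≈ 0.0874
P(T4 | pilot) = 0.0408/0.07435 ≈ 0.5488
(Check: 0.2320+0.1049+0.0269+0.0874+0.5488 = 1.0000.)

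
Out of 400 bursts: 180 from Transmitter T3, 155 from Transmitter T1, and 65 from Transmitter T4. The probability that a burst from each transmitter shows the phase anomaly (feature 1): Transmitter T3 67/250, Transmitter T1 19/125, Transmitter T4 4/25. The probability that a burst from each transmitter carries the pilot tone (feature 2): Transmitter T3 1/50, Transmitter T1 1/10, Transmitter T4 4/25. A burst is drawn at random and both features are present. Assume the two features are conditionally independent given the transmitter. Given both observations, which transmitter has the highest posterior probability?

Unnormalized posteriors (prior × likelihood):
  Transmitter T3: 0.45 × 0.268 × 0.02 = 0.002412
  Transmitter T1: 0.3875 × 0.152 × 0.1 = 0.00589
  Transmitter T4: 0.1625 × 0.16 × 0.16 = 0.00416
Sum = 0.012462.
Largest term belongs to Transmitter T1, so Transmitter T1 is most probable.

Transmitter T1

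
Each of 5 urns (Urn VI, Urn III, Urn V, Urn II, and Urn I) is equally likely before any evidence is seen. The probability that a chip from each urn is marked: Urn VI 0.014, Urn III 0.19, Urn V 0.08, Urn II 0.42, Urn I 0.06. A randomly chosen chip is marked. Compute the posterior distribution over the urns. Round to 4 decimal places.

With a uniform prior (1/5 each), posterior ∝ likelihood:
  Urn VI: 0.014
  Urn III: 0.19
  Urn V: 0.08
  Urn II: 0.42
  Urn I: 0.06
Total = 0.764.
P(Urn VI | marked) = 0.014/0.764 ≈ 0.0183
P(Urn III | marked) = 0.19/0.764 ≈ 0.2487
P(Urn V | marked) = 0.08/0.764 ≈ 0.1047
P(Urn II | marked) = 0.42/0.764 ≈ 0.5497
P(Urn I | marked) = 0.06/0.764 ≈ 0.0785

Urn VI 0.0183, Urn III 0.2487, Urn V 0.1047, Urn II 0.5497, Urn I 0.0785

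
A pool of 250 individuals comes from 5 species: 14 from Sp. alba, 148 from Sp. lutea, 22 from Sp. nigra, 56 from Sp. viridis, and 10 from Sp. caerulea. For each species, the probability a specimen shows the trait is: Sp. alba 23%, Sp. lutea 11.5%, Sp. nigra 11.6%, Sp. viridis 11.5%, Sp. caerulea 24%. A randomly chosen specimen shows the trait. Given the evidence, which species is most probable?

Sp. lutea

Compute prior × likelihood for every hypothesis:
  Sp. alba: 0.056 × 0.23 = 0.01288
  Sp. lutea: 0.592 × 0.115 = 0.06808
  Sp. nigra: 0.088 × 0.116 = 0.010208
  Sp. viridis: 0.224 × 0.115 = 0.02576
  Sp. caerulea: 0.04 × 0.24 = 0.0096
Normalizing constant = 0.126528.
Largest term belongs to Sp. lutea, so Sp. lutea is most probable.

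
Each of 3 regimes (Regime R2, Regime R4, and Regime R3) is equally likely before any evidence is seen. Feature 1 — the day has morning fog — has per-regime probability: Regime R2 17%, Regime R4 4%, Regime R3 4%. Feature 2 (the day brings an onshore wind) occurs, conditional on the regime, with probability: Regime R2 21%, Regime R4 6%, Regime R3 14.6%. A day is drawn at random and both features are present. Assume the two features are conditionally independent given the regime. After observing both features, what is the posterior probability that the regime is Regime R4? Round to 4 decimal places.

Since the prior is uniform, the posterior is proportional to the likelihood:
  Regime R2: 0.17 × 0.21 = 0.0357
  Regime R4: 0.04 × 0.06 = 0.0024
  Regime R3: 0.04 × 0.146 = 0.00584
Total = 0.04394.
P(Regime R4 | evidence) = 0.0024 / 0.04394 ≈ 0.0546.

0.0546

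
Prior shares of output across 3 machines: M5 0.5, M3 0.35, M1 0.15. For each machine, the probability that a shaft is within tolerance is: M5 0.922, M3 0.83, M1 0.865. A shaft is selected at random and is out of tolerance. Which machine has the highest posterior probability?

M3

Taking complements, P(oversize | each) = M5 0.078, M3 0.17, M1 0.135.
By Bayes' rule, posterior ∝ prior × likelihood:
  M5: 0.5 × 0.078 = 0.039
  M3: 0.35 × 0.17 = 0.0595
  M1: 0.15 × 0.135 = 0.02025
Total = 0.11875.
Largest term belongs to M3, so M3 is most probable.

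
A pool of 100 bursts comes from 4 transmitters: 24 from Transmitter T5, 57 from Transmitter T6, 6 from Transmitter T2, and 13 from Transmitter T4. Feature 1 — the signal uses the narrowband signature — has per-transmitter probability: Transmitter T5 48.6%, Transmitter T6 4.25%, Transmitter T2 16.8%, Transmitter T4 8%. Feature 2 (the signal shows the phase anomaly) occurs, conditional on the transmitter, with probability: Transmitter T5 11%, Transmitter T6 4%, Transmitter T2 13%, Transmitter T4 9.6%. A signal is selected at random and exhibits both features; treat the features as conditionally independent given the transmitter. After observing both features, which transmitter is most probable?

By Bayes' rule, posterior ∝ prior × likelihood:
  Transmitter T5: 0.24 × 0.486 × 0.11 = 0.0128304
  Transmitter T6: 0.57 × 0.0425 × 0.04 = 0.000969
  Transmitter T2: 0.06 × 0.168 × 0.13 = 0.0013104
  Transmitter T4: 0.13 × 0.08 × 0.096 = 0.0009984
Normalizing constant = 0.0161082.
Largest term belongs to Transmitter T5, so Transmitter T5 is most probable.

Transmitter T5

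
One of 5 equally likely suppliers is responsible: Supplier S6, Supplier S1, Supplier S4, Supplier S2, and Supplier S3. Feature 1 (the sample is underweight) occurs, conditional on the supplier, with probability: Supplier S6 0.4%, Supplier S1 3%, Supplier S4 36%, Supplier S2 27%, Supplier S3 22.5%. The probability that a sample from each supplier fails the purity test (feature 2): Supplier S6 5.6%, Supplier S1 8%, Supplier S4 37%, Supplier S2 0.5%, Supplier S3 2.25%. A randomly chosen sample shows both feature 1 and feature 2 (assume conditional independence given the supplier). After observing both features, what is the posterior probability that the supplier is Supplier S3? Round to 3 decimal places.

0.036

With a uniform prior (1/5 each), posterior ∝ likelihood:
  Supplier S6: 0.004 × 0.056 = 0.000224
  Supplier S1: 0.03 × 0.08 = 0.0024
  Supplier S4: 0.36 × 0.37 = 0.1332
  Supplier S2: 0.27 × 0.005 = 0.00135
  Supplier S3: 0.225 × 0.0225 = 0.0050625
Sum = 0.1422365.
P(Supplier S3 | evidence) = 0.0050625 / 0.1422365 ≈ 0.036.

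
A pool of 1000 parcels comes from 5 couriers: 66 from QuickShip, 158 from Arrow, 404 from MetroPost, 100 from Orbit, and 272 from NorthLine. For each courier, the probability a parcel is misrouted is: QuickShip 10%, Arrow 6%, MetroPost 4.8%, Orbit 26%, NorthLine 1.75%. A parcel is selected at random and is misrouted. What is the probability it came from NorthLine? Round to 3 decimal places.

Prior × likelihood for each hypothesis:
  QuickShip: 0.066 × 0.1 = 0.0066
  Arrow: 0.158 × 0.06 = 0.00948
  MetroPost: 0.404 × 0.048 = 0.019392
  Orbit: 0.1 × 0.26 = 0.026
  NorthLine: 0.272 × 0.0175 = 0.00476
Normalizing constant = 0.066232.
P(NorthLine | evidence) = 0.00476 / 0.066232 ≈ 0.072.

0.072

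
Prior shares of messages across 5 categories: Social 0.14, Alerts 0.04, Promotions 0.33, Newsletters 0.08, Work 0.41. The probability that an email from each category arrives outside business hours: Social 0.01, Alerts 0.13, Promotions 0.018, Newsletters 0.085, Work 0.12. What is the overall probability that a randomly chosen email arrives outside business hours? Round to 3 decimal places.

Prior × likelihood for each hypothesis:
  Social: 0.14 × 0.01 = 0.0014
  Alerts: 0.04 × 0.13 = 0.0052
  Promotions: 0.33 × 0.018 = 0.00594
  Newsletters: 0.08 × 0.085 = 0.0068
  Work: 0.41 × 0.12 = 0.0492
P(off-hours) = 0.0014 + 0.0052 + 0.00594 + 0.0068 + 0.0492 = 0.06854 → 0.069.

0.069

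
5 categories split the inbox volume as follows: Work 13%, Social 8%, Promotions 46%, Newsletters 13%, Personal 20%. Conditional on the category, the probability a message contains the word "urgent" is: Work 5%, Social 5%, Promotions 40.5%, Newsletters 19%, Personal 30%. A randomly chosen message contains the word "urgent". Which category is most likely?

By Bayes' rule, posterior ∝ prior × likelihood:
  Work: 0.13 × 0.05 = 0.0065
  Social: 0.08 × 0.05 = 0.004
  Promotions: 0.46 × 0.405 = 0.1863
  Newsletters: 0.13 × 0.19 = 0.0247
  Personal: 0.2 × 0.3 = 0.06
Sum = 0.2815.
Largest term belongs to Promotions, so Promotions is most probable.

Promotions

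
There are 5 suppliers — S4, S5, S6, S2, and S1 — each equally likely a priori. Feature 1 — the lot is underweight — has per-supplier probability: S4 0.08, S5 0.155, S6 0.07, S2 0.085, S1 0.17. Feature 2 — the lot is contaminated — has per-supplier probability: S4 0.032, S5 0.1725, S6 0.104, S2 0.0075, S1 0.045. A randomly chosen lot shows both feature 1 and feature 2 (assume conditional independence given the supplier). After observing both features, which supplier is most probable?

S5

Since the prior is uniform, the posterior is proportional to the likelihood:
  S4: 0.08 × 0.032 = 0.00256
  S5: 0.155 × 0.1725 = 0.0267375
  S6: 0.07 × 0.104 = 0.00728
  S2: 0.085 × 0.0075 = 0.0006375
  S1: 0.17 × 0.045 = 0.00765
Sum = 0.044865.
Largest term belongs to S5, so S5 is most probable.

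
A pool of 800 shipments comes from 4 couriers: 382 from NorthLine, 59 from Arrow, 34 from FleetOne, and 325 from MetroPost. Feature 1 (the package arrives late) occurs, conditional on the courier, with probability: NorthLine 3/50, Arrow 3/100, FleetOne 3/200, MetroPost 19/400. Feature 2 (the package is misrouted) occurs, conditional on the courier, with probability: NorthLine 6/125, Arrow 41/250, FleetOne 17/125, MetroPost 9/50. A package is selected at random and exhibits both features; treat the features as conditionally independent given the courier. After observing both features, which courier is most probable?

By Bayes' rule, posterior ∝ prior × likelihood:
  NorthLine: 0.4775 × 0.06 × 0.048 = 0.0013752
  Arrow: 0.07375 × 0.03 × 0.164 = 0.00036285
  FleetOne: 0.0425 × 0.015 × 0.136 = 0.0000867
  MetroPost: 0.40625 × 0.0475 × 0.18 = 0.0034734375
Total = 0.0052981875.
Largest term belongs to MetroPost, so MetroPost is most probable.

MetroPost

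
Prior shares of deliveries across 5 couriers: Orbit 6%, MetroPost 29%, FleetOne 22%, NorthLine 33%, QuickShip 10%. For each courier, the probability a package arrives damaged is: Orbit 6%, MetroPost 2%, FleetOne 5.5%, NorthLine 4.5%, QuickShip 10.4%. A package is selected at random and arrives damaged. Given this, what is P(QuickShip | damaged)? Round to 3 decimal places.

By Bayes' rule, posterior ∝ prior × likelihood:
  Orbit: 0.06 × 0.06 = 0.0036
  MetroPost: 0.29 × 0.02 = 0.0058
  FleetOne: 0.22 × 0.055 = 0.0121
  NorthLine: 0.33 × 0.045 = 0.01485
  QuickShip: 0.1 × 0.104 = 0.0104
Total = 0.04675.
P(QuickShip | evidence) = 0.0104 / 0.04675 ≈ 0.222.

0.222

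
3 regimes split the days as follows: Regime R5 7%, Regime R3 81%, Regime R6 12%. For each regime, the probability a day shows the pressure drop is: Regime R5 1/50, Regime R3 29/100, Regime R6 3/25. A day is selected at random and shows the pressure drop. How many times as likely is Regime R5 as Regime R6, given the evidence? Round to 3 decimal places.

Unnormalized posteriors (prior × likelihood):
  Regime R5: 0.07 × 0.02 = 0.0014
  Regime R3: 0.81 × 0.29 = 0.2349
  Regime R6: 0.12 × 0.12 = 0.0144
Normalizing constant = 0.2507.
The ratio is 0.0014 / 0.0144 (the normalizer cancels) = 0.097.

0.097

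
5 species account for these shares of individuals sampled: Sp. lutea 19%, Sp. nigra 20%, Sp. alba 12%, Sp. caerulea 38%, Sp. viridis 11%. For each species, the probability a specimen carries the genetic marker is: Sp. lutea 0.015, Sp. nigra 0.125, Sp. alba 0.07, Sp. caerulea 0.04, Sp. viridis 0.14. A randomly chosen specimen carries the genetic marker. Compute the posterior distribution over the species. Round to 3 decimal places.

Sp. lutea 0.043, Sp. nigra 0.374, Sp. alba 0.126, Sp. caerulea 0.227, Sp. viridis 0.230

Prior × likelihood for each hypothesis:
  Sp. lutea: 0.19 × 0.015 = 0.00285
  Sp. nigra: 0.2 × 0.125 = 0.025
  Sp. alba: 0.12 × 0.07 = 0.0084
  Sp. caerulea: 0.38 × 0.04 = 0.0152
  Sp. viridis: 0.11 × 0.14 = 0.0154
Total = 0.06685.
P(Sp. lutea | marker) = 0.00285/0.06685 ≈ 0.043
P(Sp. nigra | marker) = 0.025/0.06685 ≈ 0.374
P(Sp. alba | marker) = 0.0084/0.06685 ≈ 0.126
P(Sp. caerulea | marker) = 0.0152/0.06685 ≈ 0.227
P(Sp. viridis | marker) = 0.0154/0.06685 ≈ 0.230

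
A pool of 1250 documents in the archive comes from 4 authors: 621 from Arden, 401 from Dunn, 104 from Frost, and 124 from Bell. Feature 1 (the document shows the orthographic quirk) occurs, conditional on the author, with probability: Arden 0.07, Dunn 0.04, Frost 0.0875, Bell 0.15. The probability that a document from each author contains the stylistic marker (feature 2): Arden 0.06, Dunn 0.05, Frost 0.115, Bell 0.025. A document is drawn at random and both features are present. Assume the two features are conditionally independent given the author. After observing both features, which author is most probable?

Arden

Prior × likelihood for each hypothesis:
  Arden: 0.4968 × 0.07 × 0.06 = 0.00208656
  Dunn: 0.3208 × 0.04 × 0.05 = 0.0006416
  Frost: 0.0832 × 0.0875 × 0.115 = 0.0008372
  Bell: 0.0992 × 0.15 × 0.025 = 0.000372
Total = 0.00393736.
Largest term belongs to Arden, so Arden is most probable.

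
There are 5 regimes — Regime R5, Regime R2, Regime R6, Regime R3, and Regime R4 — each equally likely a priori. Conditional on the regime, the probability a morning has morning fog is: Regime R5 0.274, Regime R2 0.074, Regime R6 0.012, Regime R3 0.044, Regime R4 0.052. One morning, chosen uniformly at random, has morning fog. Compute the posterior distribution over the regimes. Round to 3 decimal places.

Regime R5 0.601, Regime R2 0.162, Regime R6 0.026, Regime R3 0.096, Regime R4 0.114

Since the prior is uniform, the posterior is proportional to the likelihood:
  Regime R5: 0.274
  Regime R2: 0.074
  Regime R6: 0.012
  Regime R3: 0.044
  Regime R4: 0.052
Total = 0.456.
P(Regime R5 | fog) = 0.274/0.456 ≈ 0.601
P(Regime R2 | fog) = 0.074/0.456 ≈ 0.162
P(Regime R6 | fog) = 0.012/0.456 ≈ 0.026
P(Regime R3 | fog) = 0.044/0.456 ≈ 0.096
P(Regime R4 | fog) = 0.052/0.456 ≈ 0.114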